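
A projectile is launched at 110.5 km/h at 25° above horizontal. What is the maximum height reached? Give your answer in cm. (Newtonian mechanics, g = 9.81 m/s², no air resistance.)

v₀ = 110.5 km/h × 0.2777777777777778 = 30.6944 m/s
H = v₀² × sin²(θ) / (2g) = 30.6944² × sin(25°)² / (2 × 9.81) = 942.146 × 0.178606 / 19.62 = 8.5766 m
H = 8.5766 m / 0.01 = 857.7 cm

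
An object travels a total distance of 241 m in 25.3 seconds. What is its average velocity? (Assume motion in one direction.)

v_avg = Δd / Δt = 241 / 25.3 = 9.53 m/s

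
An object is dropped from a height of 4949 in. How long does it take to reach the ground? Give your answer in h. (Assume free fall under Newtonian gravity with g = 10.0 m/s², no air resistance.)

h = 4949 in × 0.0254 = 125.705 m
t = √(2h/g) = √(2 × 125.705 / 10.0) = 5.01408 s
t = 5.01408 s / 3600.0 = 0.001393 h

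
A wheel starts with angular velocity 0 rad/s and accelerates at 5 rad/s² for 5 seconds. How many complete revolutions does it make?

θ = ω₀t + ½αt² = 0×5 + ½×5×5² = 62.5 rad
Total revolutions = θ/(2π) = 62.5/(2π) = 9.95
Complete revolutions = ⌊9.95⌋ = 9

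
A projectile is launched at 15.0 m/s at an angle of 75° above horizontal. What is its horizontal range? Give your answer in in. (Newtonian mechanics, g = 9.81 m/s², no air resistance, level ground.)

R = v₀² × sin(2θ) / g = 15.0² × sin(2 × 75°) / 9.81 = 225.0 × 0.5 / 9.81 = 11.4679 m
R = 11.4679 m / 0.0254 = 451.5 in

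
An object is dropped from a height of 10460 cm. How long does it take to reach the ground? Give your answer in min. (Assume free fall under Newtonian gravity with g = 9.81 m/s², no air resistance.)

h = 10460 cm × 0.01 = 104.6 m
t = √(2h/g) = √(2 × 104.6 / 9.81) = 4.61792 s
t = 4.61792 s / 60.0 = 0.07697 min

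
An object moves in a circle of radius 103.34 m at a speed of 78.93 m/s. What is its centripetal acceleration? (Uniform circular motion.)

a_c = v²/r = 78.93²/103.34 = 6229.9449/103.34 = 60.29 m/s²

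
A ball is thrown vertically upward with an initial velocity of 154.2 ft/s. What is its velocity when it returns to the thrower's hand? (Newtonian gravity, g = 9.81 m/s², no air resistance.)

By conservation of energy (no air resistance), the ball returns to the throw height with the same speed as launch, but directed downward.
|v_ground| = v₀ = 154.2 ft/s
v_ground = 154.2 ft/s (downward)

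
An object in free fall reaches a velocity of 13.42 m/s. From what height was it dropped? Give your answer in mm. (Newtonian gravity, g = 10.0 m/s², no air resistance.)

h = v² / (2g) = 13.42² / (2 × 10.0) = 9.00482 m
h = 9.00482 m / 0.001 = 9005 mm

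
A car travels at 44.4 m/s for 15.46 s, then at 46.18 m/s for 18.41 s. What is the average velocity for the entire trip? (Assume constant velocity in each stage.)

d₁ = v₁t₁ = 44.4 × 15.46 = 686.424 m
d₂ = v₂t₂ = 46.18 × 18.41 = 850.1738 m
d_total = 1536.5978 m, t_total = 33.87 s
v_avg = d_total/t_total = 1536.5978/33.87 = 45.37 m/s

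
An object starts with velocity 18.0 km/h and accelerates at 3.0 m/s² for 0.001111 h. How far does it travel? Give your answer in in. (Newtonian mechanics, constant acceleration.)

v₀ = 18.0 km/h × 0.2777777777777778 = 5.0 m/s
t = 0.001111 h × 3600.0 = 3.9996 s
d = v₀ × t + ½ × a × t² = 5.0 × 3.9996 + 0.5 × 3.0 × 3.9996² = 43.9932 m
d = 43.9932 m / 0.0254 = 1732 in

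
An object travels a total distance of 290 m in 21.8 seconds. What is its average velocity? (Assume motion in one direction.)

v_avg = Δd / Δt = 290 / 21.8 = 13.3 m/s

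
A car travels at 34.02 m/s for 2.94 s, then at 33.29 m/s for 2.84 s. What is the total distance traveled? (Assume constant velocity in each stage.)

d₁ = v₁t₁ = 34.02 × 2.94 = 100.0188 m
d₂ = v₂t₂ = 33.29 × 2.84 = 94.5436 m
d_total = 100.0188 + 94.5436 = 194.56 m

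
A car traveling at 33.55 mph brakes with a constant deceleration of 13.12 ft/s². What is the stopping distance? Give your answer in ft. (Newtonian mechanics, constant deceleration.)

v₀ = 33.55 mph × 0.44704 = 14.998192 m/s
a = 13.12 ft/s² × 0.3048 = 3.998976 m/s²
d = v₀² / (2a) = 14.998192² / (2 × 3.998976) = 224.945763 / 7.997952 = 28.1254205 m
d = 28.1254205 m / 0.3048 = 92.28 ft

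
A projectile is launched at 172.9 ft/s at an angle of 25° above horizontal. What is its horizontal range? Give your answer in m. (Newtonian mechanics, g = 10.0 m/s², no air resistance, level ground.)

v₀ = 172.9 ft/s × 0.3048 = 52.6999 m/s
R = v₀² × sin(2θ) / g = 52.6999² × sin(2 × 25°) / 10.0 = 2777.28 × 0.766044 / 10.0 = 212.8 m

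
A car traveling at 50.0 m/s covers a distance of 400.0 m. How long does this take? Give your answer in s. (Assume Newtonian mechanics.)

t = d / v = 400.0 / 50.0 = 8.0 s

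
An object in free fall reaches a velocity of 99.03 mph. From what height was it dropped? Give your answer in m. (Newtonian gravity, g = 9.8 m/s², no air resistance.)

v = 99.03 mph × 0.44704 = 44.2704 m/s
h = v² / (2g) = 44.2704² / (2 × 9.8) = 99.99 m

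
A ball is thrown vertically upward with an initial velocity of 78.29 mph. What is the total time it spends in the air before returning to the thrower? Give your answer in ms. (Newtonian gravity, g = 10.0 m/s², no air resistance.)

v₀ = 78.29 mph × 0.44704 = 34.9988 m/s
t_total = 2 × v₀ / g = 2 × 34.9988 / 10.0 = 6.99976 s
t_total = 6.99976 s / 0.001 = 7000 ms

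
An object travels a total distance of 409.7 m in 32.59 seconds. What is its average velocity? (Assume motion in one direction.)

v_avg = Δd / Δt = 409.7 / 32.59 = 12.57 m/s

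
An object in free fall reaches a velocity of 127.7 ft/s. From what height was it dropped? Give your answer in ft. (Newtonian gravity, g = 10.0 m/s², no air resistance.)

v = 127.7 ft/s × 0.3048 = 38.923 m/s
h = v² / (2g) = 38.923² / (2 × 10.0) = 75.75 m
h = 75.75 m / 0.3048 = 248.5 ft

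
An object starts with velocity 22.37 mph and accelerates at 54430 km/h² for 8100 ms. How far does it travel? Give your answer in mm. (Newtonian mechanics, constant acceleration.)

v₀ = 22.37 mph × 0.44704 = 10.0003 m/s
a = 54430 km/h² × 7.716049382716049e-05 = 4.19985 m/s²
t = 8100 ms × 0.001 = 8.1 s
d = v₀ × t + ½ × a × t² = 10.0003 × 8.1 + 0.5 × 4.19985 × 8.1² = 218.779 m
d = 218.779 m / 0.001 = 218800 mm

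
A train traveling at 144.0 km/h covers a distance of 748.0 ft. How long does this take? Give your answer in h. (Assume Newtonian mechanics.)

d = 748.0 ft × 0.3048 = 227.99 m
v = 144.0 km/h × 0.2777777777777778 = 40.0 m/s
t = d / v = 227.99 / 40.0 = 5.69975 s
t = 5.69975 s / 3600.0 = 0.001583 h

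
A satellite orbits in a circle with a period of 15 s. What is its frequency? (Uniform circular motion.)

f = 1/T = 1/15 = 0.0667 Hz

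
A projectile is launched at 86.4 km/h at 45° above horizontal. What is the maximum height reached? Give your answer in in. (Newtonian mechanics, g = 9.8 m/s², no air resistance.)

v₀ = 86.4 km/h × 0.2777777777777778 = 24.0 m/s
H = v₀² × sin²(θ) / (2g) = 24.0² × sin(45°)² / (2 × 9.8) = 576.0 × 0.5 / 19.6 = 14.6939 m
H = 14.6939 m / 0.0254 = 578.5 in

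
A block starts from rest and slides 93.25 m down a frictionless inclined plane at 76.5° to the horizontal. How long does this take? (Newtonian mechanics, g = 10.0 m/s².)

a = g sin(θ) = 10.0 × sin(76.5°) = 9.7237 m/s²
t = √(2d/a) = √(2 × 93.25 / 9.7237) = 4.38 s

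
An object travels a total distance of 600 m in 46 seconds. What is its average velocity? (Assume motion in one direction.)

v_avg = Δd / Δt = 600 / 46 = 13.04 m/s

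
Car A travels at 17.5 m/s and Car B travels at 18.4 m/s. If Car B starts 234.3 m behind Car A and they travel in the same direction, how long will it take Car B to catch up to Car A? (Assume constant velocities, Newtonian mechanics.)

Relative speed: v_rel = 18.4 - 17.5 = 0.9 m/s
Time to catch: t = d₀/v_rel = 234.3/0.9 = 260.33 s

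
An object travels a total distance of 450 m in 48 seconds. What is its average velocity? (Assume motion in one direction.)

v_avg = Δd / Δt = 450 / 48 = 9.38 m/s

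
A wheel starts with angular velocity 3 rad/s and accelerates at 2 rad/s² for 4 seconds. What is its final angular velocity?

ω = ω₀ + αt = 3 + 2 × 4 = 11 rad/s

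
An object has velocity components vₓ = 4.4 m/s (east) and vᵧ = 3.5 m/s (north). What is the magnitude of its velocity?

|v| = √(vₓ² + vᵧ²) = √(4.4² + 3.5²) = √(31.61) = 5.62 m/s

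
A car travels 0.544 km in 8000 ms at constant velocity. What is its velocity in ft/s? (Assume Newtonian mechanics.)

d = 0.544 km × 1000.0 = 544.0 m
t = 8000 ms × 0.001 = 8.0 s
v = d / t = 544.0 / 8.0 = 68.0 m/s
v = 68.0 m/s / 0.3048 = 223.1 ft/s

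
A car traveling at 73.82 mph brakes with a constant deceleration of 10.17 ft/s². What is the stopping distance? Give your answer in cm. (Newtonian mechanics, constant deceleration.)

v₀ = 73.82 mph × 0.44704 = 33.0005 m/s
a = 10.17 ft/s² × 0.3048 = 3.09982 m/s²
d = v₀² / (2a) = 33.0005² / (2 × 3.09982) = 1089.03 / 6.19964 = 175.66 m
d = 175.66 m / 0.01 = 17570 cm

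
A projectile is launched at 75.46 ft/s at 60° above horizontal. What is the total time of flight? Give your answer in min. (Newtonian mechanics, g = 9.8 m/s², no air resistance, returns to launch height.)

v₀ = 75.46 ft/s × 0.3048 = 23.0002 m/s
T = 2 × v₀ × sin(θ) / g = 2 × 23.0002 × sin(60°) / 9.8 = 2 × 23.0002 × 0.866025 / 9.8 = 4.06505 s
T = 4.06505 s / 60.0 = 0.06775 min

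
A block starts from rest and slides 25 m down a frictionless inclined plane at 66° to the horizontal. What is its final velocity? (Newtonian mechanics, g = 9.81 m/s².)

a = g sin(θ) = 9.81 × sin(66°) = 8.9619 m/s²
v = √(2ad) = √(2 × 8.9619 × 25) = 21.17 m/s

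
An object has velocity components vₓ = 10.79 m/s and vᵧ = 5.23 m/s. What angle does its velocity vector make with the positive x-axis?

θ = arctan(vᵧ/vₓ) = arctan(5.23/10.79) = 25.86°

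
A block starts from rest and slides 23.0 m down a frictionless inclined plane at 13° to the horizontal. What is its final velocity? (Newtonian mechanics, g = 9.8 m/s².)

a = g sin(θ) = 9.8 × sin(13°) = 2.2045 m/s²
v = √(2ad) = √(2 × 2.2045 × 23.0) = 10.07 m/s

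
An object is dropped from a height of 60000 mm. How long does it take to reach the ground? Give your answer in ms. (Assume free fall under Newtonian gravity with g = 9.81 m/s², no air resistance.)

h = 60000 mm × 0.001 = 60.0 m
t = √(2h/g) = √(2 × 60.0 / 9.81) = 3.49749 s
t = 3.49749 s / 0.001 = 3497 ms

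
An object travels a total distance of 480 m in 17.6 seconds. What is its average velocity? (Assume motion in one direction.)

v_avg = Δd / Δt = 480 / 17.6 = 27.27 m/s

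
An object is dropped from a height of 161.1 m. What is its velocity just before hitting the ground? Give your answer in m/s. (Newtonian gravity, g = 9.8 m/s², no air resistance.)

v = √(2gh) = √(2 × 9.8 × 161.1) = 56.19 m/s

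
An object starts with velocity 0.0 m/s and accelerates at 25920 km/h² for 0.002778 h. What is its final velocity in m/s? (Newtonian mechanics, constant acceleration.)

a = 25920 km/h² × 7.716049382716049e-05 = 2.0 m/s²
t = 0.002778 h × 3600.0 = 10.0008 s
v = v₀ + a × t = 0.0 + 2.0 × 10.0008 = 20.0 m/s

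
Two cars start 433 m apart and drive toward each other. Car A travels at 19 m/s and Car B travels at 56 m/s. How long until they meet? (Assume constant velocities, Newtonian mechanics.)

Combined speed: v_combined = 19 + 56 = 75 m/s
Time to meet: t = d/v_combined = 433/75 = 5.77 s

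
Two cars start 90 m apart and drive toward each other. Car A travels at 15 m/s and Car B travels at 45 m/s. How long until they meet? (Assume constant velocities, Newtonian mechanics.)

Combined speed: v_combined = 15 + 45 = 60 m/s
Time to meet: t = d/v_combined = 90/60 = 1.5 s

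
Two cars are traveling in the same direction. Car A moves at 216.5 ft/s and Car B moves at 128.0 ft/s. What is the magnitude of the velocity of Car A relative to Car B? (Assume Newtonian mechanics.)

v_rel = |v_A - v_B| = |216.5 - 128.0| = 88.5 ft/s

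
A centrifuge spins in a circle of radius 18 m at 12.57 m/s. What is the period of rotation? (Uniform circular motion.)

T = 2πr/v = 2π×18/12.57 = 9.0 s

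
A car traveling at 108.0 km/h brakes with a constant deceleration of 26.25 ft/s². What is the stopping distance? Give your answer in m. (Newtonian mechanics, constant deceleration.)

v₀ = 108.0 km/h × 0.2777777777777778 = 30.0 m/s
a = 26.25 ft/s² × 0.3048 = 8.001 m/s²
d = v₀² / (2a) = 30.0² / (2 × 8.001) = 900.0 / 16.002 = 56.24 m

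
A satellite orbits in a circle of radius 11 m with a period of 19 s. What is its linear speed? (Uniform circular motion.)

v = 2πr/T = 2π×11/19 = 3.64 m/s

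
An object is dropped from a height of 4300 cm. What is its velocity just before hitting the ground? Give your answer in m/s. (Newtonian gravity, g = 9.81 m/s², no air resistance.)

h = 4300 cm × 0.01 = 43.0 m
v = √(2gh) = √(2 × 9.81 × 43.0) = 29.05 m/s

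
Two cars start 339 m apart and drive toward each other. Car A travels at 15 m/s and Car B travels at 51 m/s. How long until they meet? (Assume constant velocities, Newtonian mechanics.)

Combined speed: v_combined = 15 + 51 = 66 m/s
Time to meet: t = d/v_combined = 339/66 = 5.14 s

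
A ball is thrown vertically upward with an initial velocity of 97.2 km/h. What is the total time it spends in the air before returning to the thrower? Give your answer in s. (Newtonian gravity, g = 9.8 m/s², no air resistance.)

v₀ = 97.2 km/h × 0.2777777777777778 = 27.0 m/s
t_total = 2 × v₀ / g = 2 × 27.0 / 9.8 = 5.51 s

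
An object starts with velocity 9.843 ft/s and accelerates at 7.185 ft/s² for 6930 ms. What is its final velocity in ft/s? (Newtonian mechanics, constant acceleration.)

v₀ = 9.843 ft/s × 0.3048 = 3.00015 m/s
a = 7.185 ft/s² × 0.3048 = 2.18999 m/s²
t = 6930 ms × 0.001 = 6.93 s
v = v₀ + a × t = 3.00015 + 2.18999 × 6.93 = 18.1768 m/s
v = 18.1768 m/s / 0.3048 = 59.64 ft/s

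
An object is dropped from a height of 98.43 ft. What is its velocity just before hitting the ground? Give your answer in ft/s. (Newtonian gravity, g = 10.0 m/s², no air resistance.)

h = 98.43 ft × 0.3048 = 30.0015 m
v = √(2gh) = √(2 × 10.0 × 30.0015) = 24.4955 m/s
v = 24.4955 m/s / 0.3048 = 80.37 ft/s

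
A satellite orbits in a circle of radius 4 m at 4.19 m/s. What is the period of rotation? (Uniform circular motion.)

T = 2πr/v = 2π×4/4.19 = 6.0 s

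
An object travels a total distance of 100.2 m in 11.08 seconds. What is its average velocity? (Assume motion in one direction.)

v_avg = Δd / Δt = 100.2 / 11.08 = 9.04 m/s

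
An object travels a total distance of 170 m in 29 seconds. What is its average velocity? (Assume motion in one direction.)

v_avg = Δd / Δt = 170 / 29 = 5.86 m/s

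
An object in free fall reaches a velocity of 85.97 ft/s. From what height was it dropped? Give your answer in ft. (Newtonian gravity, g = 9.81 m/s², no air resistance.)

v = 85.97 ft/s × 0.3048 = 26.2037 m/s
h = v² / (2g) = 26.2037² / (2 × 9.81) = 34.9966 m
h = 34.9966 m / 0.3048 = 114.8 ft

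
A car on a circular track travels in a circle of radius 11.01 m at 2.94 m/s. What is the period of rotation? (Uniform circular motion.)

T = 2πr/v = 2π×11.01/2.94 = 23.53 s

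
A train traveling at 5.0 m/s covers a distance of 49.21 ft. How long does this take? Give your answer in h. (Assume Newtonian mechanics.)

d = 49.21 ft × 0.3048 = 14.9992 m
t = d / v = 14.9992 / 5.0 = 2.99984 s
t = 2.99984 s / 3600.0 = 0.0008333 h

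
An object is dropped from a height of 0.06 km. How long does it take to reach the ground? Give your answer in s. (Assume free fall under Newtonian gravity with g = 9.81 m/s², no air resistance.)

h = 0.06 km × 1000.0 = 60.0 m
t = √(2h/g) = √(2 × 60.0 / 9.81) = 3.497 s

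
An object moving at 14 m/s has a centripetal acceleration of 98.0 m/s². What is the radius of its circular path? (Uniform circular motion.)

r = v²/a_c = 14²/98.0 = 2.0 m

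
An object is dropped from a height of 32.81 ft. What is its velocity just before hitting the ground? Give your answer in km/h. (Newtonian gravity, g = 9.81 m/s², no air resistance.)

h = 32.81 ft × 0.3048 = 10.0005 m
v = √(2gh) = √(2 × 9.81 × 10.0005) = 14.0075 m/s
v = 14.0075 m/s / 0.2777777777777778 = 50.43 km/h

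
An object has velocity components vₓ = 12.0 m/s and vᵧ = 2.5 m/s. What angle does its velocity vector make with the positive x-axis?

θ = arctan(vᵧ/vₓ) = arctan(2.5/12.0) = 11.77°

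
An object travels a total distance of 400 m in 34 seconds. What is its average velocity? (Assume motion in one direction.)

v_avg = Δd / Δt = 400 / 34 = 11.76 m/s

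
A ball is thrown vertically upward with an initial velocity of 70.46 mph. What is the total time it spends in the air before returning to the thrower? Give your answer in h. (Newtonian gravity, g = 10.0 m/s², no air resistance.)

v₀ = 70.46 mph × 0.44704 = 31.4984 m/s
t_total = 2 × v₀ / g = 2 × 31.4984 / 10.0 = 6.29968 s
t_total = 6.29968 s / 3600.0 = 0.00175 h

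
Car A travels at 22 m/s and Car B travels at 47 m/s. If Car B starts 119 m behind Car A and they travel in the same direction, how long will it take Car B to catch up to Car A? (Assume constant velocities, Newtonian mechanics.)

Relative speed: v_rel = 47 - 22 = 25 m/s
Time to catch: t = d₀/v_rel = 119/25 = 4.76 s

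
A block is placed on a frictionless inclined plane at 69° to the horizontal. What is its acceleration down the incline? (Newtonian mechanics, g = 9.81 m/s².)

a = g sin(θ) = 9.81 × sin(69°) = 9.81 × 0.9336 = 9.16 m/s²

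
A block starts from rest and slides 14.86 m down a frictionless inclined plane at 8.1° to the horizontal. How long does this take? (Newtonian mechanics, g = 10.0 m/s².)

a = g sin(θ) = 10.0 × sin(8.1°) = 1.409 m/s²
t = √(2d/a) = √(2 × 14.86 / 1.409) = 4.59 s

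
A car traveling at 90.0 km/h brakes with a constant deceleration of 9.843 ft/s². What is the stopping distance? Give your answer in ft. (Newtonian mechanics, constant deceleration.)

v₀ = 90.0 km/h × 0.2777777777777778 = 25.0 m/s
a = 9.843 ft/s² × 0.3048 = 3.00015 m/s²
d = v₀² / (2a) = 25.0² / (2 × 3.00015) = 625.0 / 6.0003 = 104.161 m
d = 104.161 m / 0.3048 = 341.7 ft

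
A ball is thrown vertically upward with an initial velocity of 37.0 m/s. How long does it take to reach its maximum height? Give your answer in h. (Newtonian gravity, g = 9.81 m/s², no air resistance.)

t_up = v₀ / g = 37.0 / 9.81 = 3.77166 s
t_up = 3.77166 s / 3600.0 = 0.001048 h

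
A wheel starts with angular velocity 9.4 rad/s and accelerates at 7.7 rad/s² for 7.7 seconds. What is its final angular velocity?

ω = ω₀ + αt = 9.4 + 7.7 × 7.7 = 68.69 rad/s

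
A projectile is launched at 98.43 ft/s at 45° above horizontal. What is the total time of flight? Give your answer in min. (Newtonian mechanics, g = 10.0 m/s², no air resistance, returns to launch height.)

v₀ = 98.43 ft/s × 0.3048 = 30.0015 m/s
T = 2 × v₀ × sin(θ) / g = 2 × 30.0015 × sin(45°) / 10.0 = 2 × 30.0015 × 0.707107 / 10.0 = 4.24285 s
T = 4.24285 s / 60.0 = 0.07071 min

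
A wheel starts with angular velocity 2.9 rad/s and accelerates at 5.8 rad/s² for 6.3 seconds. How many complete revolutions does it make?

θ = ω₀t + ½αt² = 2.9×6.3 + ½×5.8×6.3² = 133.371 rad
Total revolutions = θ/(2π) = 133.371/(2π) = 21.23
Complete revolutions = ⌊21.23⌋ = 21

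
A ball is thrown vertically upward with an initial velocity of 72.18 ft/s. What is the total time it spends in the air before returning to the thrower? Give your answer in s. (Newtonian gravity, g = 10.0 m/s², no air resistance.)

v₀ = 72.18 ft/s × 0.3048 = 22.0005 m/s
t_total = 2 × v₀ / g = 2 × 22.0005 / 10.0 = 4.4 s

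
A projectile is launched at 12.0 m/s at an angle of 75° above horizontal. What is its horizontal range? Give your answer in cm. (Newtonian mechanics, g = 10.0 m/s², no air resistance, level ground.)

R = v₀² × sin(2θ) / g = 12.0² × sin(2 × 75°) / 10.0 = 144.0 × 0.5 / 10.0 = 7.2 m
R = 7.2 m / 0.01 = 720.0 cm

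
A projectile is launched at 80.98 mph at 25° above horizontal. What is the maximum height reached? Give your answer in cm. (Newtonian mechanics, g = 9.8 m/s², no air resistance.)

v₀ = 80.98 mph × 0.44704 = 36.2013 m/s
H = v₀² × sin²(θ) / (2g) = 36.2013² × sin(25°)² / (2 × 9.8) = 1310.53 × 0.178606 / 19.6 = 11.9423 m
H = 11.9423 m / 0.01 = 1194 cm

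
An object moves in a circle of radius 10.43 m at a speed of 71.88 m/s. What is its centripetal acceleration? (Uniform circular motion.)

a_c = v²/r = 71.88²/10.43 = 5166.7344/10.43 = 495.37 m/s²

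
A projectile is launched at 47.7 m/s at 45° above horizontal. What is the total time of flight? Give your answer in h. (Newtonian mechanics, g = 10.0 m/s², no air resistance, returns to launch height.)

T = 2 × v₀ × sin(θ) / g = 2 × 47.7 × sin(45°) / 10.0 = 2 × 47.7 × 0.707107 / 10.0 = 6.7458 s
T = 6.7458 s / 3600.0 = 0.001874 h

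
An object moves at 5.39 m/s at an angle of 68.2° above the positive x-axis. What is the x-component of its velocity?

vₓ = v cos(θ) = 5.39 × cos(68.2°) = 2.0 m/s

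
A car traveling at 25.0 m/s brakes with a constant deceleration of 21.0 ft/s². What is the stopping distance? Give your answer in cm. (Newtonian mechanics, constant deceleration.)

a = 21.0 ft/s² × 0.3048 = 6.4008 m/s²
d = v₀² / (2a) = 25.0² / (2 × 6.4008) = 625.0 / 12.8016 = 48.822 m
d = 48.822 m / 0.01 = 4882 cm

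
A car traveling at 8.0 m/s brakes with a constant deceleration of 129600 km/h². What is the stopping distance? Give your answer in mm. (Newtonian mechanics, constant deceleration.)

a = 129600 km/h² × 7.716049382716049e-05 = 10.0 m/s²
d = v₀² / (2a) = 8.0² / (2 × 10.0) = 64.0 / 20.0 = 3.2 m
d = 3.2 m / 0.001 = 3200 mm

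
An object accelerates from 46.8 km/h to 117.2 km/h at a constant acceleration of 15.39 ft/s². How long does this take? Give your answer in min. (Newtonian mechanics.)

v₀ = 46.8 km/h × 0.2777777777777778 = 13.0 m/s
v = 117.2 km/h × 0.2777777777777778 = 32.5556 m/s
a = 15.39 ft/s² × 0.3048 = 4.69087 m/s²
t = (v - v₀) / a = (32.5556 - 13.0) / 4.69087 = 4.16886 s
t = 4.16886 s / 60.0 = 0.06948 min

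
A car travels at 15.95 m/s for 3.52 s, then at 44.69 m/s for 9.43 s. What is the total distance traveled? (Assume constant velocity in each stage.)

d₁ = v₁t₁ = 15.95 × 3.52 = 56.144 m
d₂ = v₂t₂ = 44.69 × 9.43 = 421.4267 m
d_total = 56.144 + 421.4267 = 477.57 m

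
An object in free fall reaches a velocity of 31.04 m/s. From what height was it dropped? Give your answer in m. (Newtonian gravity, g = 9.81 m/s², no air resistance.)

h = v² / (2g) = 31.04² / (2 × 9.81) = 49.11 m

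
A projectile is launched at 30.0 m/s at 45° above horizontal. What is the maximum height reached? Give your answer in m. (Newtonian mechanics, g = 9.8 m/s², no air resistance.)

H = v₀² × sin²(θ) / (2g) = 30.0² × sin(45°)² / (2 × 9.8) = 900.0 × 0.5 / 19.6 = 22.96 m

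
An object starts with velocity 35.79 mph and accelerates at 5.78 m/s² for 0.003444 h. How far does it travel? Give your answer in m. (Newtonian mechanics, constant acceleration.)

v₀ = 35.79 mph × 0.44704 = 15.9996 m/s
t = 0.003444 h × 3600.0 = 12.3984 s
d = v₀ × t + ½ × a × t² = 15.9996 × 12.3984 + 0.5 × 5.78 × 12.3984² = 642.6 m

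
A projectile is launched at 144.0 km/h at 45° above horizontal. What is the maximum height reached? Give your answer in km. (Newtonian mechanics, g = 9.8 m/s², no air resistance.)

v₀ = 144.0 km/h × 0.2777777777777778 = 40.0 m/s
H = v₀² × sin²(θ) / (2g) = 40.0² × sin(45°)² / (2 × 9.8) = 1600.0 × 0.5 / 19.6 = 40.8163 m
H = 40.8163 m / 1000.0 = 0.04082 km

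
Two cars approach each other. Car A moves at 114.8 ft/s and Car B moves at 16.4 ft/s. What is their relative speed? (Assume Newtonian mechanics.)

v_rel = v_A + v_B = 114.8 + 16.4 = 131.2 ft/s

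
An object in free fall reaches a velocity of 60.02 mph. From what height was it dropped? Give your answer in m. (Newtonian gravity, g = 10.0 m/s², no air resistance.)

v = 60.02 mph × 0.44704 = 26.8313 m/s
h = v² / (2g) = 26.8313² / (2 × 10.0) = 36.0 m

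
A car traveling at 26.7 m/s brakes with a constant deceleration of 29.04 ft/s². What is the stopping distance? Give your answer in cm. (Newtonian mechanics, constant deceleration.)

a = 29.04 ft/s² × 0.3048 = 8.85139 m/s²
d = v₀² / (2a) = 26.7² / (2 × 8.85139) = 712.89 / 17.7028 = 40.2699 m
d = 40.2699 m / 0.01 = 4027 cm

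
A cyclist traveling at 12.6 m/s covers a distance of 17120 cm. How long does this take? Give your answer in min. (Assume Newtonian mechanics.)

d = 17120 cm × 0.01 = 171.2 m
t = d / v = 171.2 / 12.6 = 13.5873 s
t = 13.5873 s / 60.0 = 0.2265 min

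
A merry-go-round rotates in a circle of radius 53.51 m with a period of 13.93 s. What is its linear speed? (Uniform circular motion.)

v = 2πr/T = 2π×53.51/13.93 = 24.14 m/s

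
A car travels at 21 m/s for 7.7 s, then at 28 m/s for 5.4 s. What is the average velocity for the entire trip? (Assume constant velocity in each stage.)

d₁ = v₁t₁ = 21 × 7.7 = 161.7 m
d₂ = v₂t₂ = 28 × 5.4 = 151.2 m
d_total = 312.9 m, t_total = 13.1 s
v_avg = d_total/t_total = 312.9/13.1 = 23.89 m/s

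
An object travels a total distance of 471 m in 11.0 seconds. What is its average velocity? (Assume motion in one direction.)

v_avg = Δd / Δt = 471 / 11.0 = 42.82 m/s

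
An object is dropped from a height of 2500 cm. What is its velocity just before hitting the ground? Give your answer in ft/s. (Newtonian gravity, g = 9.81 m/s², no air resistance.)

h = 2500 cm × 0.01 = 25.0 m
v = √(2gh) = √(2 × 9.81 × 25.0) = 22.1472 m/s
v = 22.1472 m/s / 0.3048 = 72.66 ft/s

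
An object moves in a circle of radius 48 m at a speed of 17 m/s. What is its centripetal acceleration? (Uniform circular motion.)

a_c = v²/r = 17²/48 = 289/48 = 6.02 m/s²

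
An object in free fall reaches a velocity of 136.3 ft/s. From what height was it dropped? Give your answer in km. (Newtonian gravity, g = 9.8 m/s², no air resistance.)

v = 136.3 ft/s × 0.3048 = 41.5442 m/s
h = v² / (2g) = 41.5442² / (2 × 9.8) = 88.0572 m
h = 88.0572 m / 1000.0 = 0.08806 km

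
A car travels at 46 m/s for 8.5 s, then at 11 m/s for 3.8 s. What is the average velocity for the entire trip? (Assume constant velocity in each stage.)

d₁ = v₁t₁ = 46 × 8.5 = 391.0 m
d₂ = v₂t₂ = 11 × 3.8 = 41.8 m
d_total = 432.8 m, t_total = 12.3 s
v_avg = d_total/t_total = 432.8/12.3 = 35.19 m/s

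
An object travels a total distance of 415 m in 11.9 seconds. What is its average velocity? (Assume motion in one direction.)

v_avg = Δd / Δt = 415 / 11.9 = 34.87 m/s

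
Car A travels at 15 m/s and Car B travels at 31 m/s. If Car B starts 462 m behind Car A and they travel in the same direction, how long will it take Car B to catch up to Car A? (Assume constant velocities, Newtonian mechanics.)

Relative speed: v_rel = 31 - 15 = 16 m/s
Time to catch: t = d₀/v_rel = 462/16 = 28.88 s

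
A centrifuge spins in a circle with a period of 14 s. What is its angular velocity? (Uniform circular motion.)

ω = 2π/T = 2π/14 = 0.4488 rad/s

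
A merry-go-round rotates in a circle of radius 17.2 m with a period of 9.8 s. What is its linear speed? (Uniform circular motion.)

v = 2πr/T = 2π×17.2/9.8 = 11.03 m/s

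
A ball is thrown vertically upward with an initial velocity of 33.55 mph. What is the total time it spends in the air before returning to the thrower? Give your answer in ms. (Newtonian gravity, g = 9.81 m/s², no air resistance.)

v₀ = 33.55 mph × 0.44704 = 14.9982 m/s
t_total = 2 × v₀ / g = 2 × 14.9982 / 9.81 = 3.05774 s
t_total = 3.05774 s / 0.001 = 3058 ms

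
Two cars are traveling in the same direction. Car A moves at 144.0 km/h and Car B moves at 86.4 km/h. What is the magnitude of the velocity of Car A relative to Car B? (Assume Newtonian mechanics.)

v_rel = |v_A - v_B| = |144.0 - 86.4| = 57.6 km/h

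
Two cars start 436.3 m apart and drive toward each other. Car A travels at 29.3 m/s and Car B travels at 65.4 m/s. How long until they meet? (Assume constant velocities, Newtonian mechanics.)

Combined speed: v_combined = 29.3 + 65.4 = 94.7 m/s
Time to meet: t = d/v_combined = 436.3/94.7 = 4.61 s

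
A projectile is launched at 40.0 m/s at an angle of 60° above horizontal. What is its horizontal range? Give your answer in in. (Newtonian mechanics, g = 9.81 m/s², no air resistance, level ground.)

R = v₀² × sin(2θ) / g = 40.0² × sin(2 × 60°) / 9.81 = 1600.0 × 0.866025 / 9.81 = 141.248 m
R = 141.248 m / 0.0254 = 5561 in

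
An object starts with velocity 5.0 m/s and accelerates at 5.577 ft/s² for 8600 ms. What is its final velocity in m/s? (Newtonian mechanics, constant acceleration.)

a = 5.577 ft/s² × 0.3048 = 1.69987 m/s²
t = 8600 ms × 0.001 = 8.6 s
v = v₀ + a × t = 5.0 + 1.69987 × 8.6 = 19.62 m/s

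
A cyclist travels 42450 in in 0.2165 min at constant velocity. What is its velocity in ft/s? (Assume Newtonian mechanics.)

d = 42450 in × 0.0254 = 1078.23 m
t = 0.2165 min × 60.0 = 12.99 s
v = d / t = 1078.23 / 12.99 = 83.0046 m/s
v = 83.0046 m/s / 0.3048 = 272.3 ft/s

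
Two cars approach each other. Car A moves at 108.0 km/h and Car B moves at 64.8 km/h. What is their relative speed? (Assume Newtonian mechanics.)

v_rel = v_A + v_B = 108.0 + 64.8 = 172.8 km/h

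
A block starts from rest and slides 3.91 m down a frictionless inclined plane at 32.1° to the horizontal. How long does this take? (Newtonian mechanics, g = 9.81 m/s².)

a = g sin(θ) = 9.81 × sin(32.1°) = 5.213 m/s²
t = √(2d/a) = √(2 × 3.91 / 5.213) = 1.22 s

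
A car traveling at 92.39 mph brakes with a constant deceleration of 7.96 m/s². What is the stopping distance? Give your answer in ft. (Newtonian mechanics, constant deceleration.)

v₀ = 92.39 mph × 0.44704 = 41.302 m/s
d = v₀² / (2a) = 41.302² / (2 × 7.96) = 1705.86 / 15.92 = 107.152 m
d = 107.152 m / 0.3048 = 351.5 ft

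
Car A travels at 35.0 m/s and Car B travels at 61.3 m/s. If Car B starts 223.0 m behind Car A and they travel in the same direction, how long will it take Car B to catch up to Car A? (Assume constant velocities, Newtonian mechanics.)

Relative speed: v_rel = 61.3 - 35.0 = 26.3 m/s
Time to catch: t = d₀/v_rel = 223.0/26.3 = 8.48 s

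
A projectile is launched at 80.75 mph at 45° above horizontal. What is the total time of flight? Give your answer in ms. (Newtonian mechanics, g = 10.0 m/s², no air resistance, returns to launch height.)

v₀ = 80.75 mph × 0.44704 = 36.0985 m/s
T = 2 × v₀ × sin(θ) / g = 2 × 36.0985 × sin(45°) / 10.0 = 2 × 36.0985 × 0.707107 / 10.0 = 5.1051 s
T = 5.1051 s / 0.001 = 5105 ms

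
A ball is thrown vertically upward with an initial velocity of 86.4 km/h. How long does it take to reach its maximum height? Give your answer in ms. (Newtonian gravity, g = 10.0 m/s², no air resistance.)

v₀ = 86.4 km/h × 0.2777777777777778 = 24.0 m/s
t_up = v₀ / g = 24.0 / 10.0 = 2.4 s
t_up = 2.4 s / 0.001 = 2400 ms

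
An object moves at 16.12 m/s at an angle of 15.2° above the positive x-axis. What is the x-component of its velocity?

vₓ = v cos(θ) = 16.12 × cos(15.2°) = 15.56 m/s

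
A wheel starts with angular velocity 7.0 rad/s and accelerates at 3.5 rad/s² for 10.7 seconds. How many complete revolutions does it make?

θ = ω₀t + ½αt² = 7.0×10.7 + ½×3.5×10.7² = 275.2575 rad
Total revolutions = θ/(2π) = 275.2575/(2π) = 43.81
Complete revolutions = ⌊43.81⌋ = 43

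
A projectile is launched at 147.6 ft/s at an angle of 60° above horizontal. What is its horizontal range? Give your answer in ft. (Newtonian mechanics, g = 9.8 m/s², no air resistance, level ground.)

v₀ = 147.6 ft/s × 0.3048 = 44.9885 m/s
R = v₀² × sin(2θ) / g = 44.9885² × sin(2 × 60°) / 9.8 = 2023.97 × 0.866025 / 9.8 = 178.858 m
R = 178.858 m / 0.3048 = 586.8 ft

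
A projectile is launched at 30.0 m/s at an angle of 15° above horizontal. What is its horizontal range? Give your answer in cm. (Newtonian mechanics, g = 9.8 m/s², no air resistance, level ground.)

R = v₀² × sin(2θ) / g = 30.0² × sin(2 × 15°) / 9.8 = 900.0 × 0.5 / 9.8 = 45.9184 m
R = 45.9184 m / 0.01 = 4592 cm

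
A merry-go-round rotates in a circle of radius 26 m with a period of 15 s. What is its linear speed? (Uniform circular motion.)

v = 2πr/T = 2π×26/15 = 10.89 m/s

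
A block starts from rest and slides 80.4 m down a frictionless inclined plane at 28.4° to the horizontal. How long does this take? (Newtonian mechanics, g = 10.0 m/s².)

a = g sin(θ) = 10.0 × sin(28.4°) = 4.75624 m/s²
t = √(2d/a) = √(2 × 80.4 / 4.75624) = 5.81 s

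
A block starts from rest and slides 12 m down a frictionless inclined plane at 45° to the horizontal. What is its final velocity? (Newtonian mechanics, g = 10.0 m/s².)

a = g sin(θ) = 10.0 × sin(45°) = 7.0711 m/s²
v = √(2ad) = √(2 × 7.0711 × 12) = 13.03 m/s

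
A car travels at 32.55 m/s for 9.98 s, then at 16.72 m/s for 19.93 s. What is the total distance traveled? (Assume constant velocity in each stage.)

d₁ = v₁t₁ = 32.55 × 9.98 = 324.849 m
d₂ = v₂t₂ = 16.72 × 19.93 = 333.2296 m
d_total = 324.849 + 333.2296 = 658.08 m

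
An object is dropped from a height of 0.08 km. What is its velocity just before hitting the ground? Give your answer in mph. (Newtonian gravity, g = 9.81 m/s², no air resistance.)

h = 0.08 km × 1000.0 = 80.0 m
v = √(2gh) = √(2 × 9.81 × 80.0) = 39.6182 m/s
v = 39.6182 m/s / 0.44704 = 88.62 mph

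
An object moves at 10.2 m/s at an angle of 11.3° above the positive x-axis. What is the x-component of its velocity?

vₓ = v cos(θ) = 10.2 × cos(11.3°) = 10.0 m/s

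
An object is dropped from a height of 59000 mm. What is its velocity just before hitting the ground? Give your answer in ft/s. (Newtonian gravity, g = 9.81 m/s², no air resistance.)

h = 59000 mm × 0.001 = 59.0 m
v = √(2gh) = √(2 × 9.81 × 59.0) = 34.0232 m/s
v = 34.0232 m/s / 0.3048 = 111.6 ft/s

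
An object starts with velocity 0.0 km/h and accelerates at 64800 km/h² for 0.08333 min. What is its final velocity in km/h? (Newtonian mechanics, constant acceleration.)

v₀ = 0.0 km/h × 0.2777777777777778 = 0.0 m/s
a = 64800 km/h² × 7.716049382716049e-05 = 5.0 m/s²
t = 0.08333 min × 60.0 = 4.9998 s
v = v₀ + a × t = 0.0 + 5.0 × 4.9998 = 24.999 m/s
v = 24.999 m/s / 0.2777777777777778 = 90.0 km/h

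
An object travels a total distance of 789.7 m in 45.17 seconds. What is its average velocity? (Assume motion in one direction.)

v_avg = Δd / Δt = 789.7 / 45.17 = 17.48 m/s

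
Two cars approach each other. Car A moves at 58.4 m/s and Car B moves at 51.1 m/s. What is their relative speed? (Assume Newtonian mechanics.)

v_rel = v_A + v_B = 58.4 + 51.1 = 109.5 m/s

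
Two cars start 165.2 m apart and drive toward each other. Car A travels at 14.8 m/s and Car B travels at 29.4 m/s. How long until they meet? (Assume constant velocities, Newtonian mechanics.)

Combined speed: v_combined = 14.8 + 29.4 = 44.2 m/s
Time to meet: t = d/v_combined = 165.2/44.2 = 3.74 s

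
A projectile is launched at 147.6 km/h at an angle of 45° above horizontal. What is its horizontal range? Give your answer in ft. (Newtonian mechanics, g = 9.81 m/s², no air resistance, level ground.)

v₀ = 147.6 km/h × 0.2777777777777778 = 41.0 m/s
R = v₀² × sin(2θ) / g = 41.0² × sin(2 × 45°) / 9.81 = 1681.0 × 1.0 / 9.81 = 171.356 m
R = 171.356 m / 0.3048 = 562.2 ft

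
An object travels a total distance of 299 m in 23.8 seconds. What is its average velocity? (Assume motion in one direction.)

v_avg = Δd / Δt = 299 / 23.8 = 12.56 m/s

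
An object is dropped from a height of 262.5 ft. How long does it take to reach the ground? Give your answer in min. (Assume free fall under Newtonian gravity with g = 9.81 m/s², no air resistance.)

h = 262.5 ft × 0.3048 = 80.01 m
t = √(2h/g) = √(2 × 80.01 / 9.81) = 4.0388 s
t = 4.0388 s / 60.0 = 0.06731 min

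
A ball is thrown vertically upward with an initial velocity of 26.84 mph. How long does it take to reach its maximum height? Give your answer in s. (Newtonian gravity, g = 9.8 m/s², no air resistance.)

v₀ = 26.84 mph × 0.44704 = 11.9986 m/s
t_up = v₀ / g = 11.9986 / 9.8 = 1.224 s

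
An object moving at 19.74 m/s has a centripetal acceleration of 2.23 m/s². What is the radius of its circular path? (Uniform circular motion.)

r = v²/a_c = 19.74²/2.23 = 174.74 m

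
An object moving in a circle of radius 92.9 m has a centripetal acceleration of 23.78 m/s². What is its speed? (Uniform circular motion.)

v = √(a_c × r) = √(23.78 × 92.9) = 47.0 m/s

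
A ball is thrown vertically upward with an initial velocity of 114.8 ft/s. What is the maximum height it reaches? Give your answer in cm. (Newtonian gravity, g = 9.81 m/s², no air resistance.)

v₀ = 114.8 ft/s × 0.3048 = 34.991 m/s
h_max = v₀² / (2g) = 34.991² / (2 × 9.81) = 1224.37 / 19.62 = 62.4042 m
h_max = 62.4042 m / 0.01 = 6240 cm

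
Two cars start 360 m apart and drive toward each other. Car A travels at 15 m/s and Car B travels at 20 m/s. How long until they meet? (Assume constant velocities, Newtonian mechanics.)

Combined speed: v_combined = 15 + 20 = 35 m/s
Time to meet: t = d/v_combined = 360/35 = 10.29 s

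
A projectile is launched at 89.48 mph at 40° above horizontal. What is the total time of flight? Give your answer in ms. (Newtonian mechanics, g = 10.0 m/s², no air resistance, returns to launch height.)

v₀ = 89.48 mph × 0.44704 = 40.0011 m/s
T = 2 × v₀ × sin(θ) / g = 2 × 40.0011 × sin(40°) / 10.0 = 2 × 40.0011 × 0.642788 / 10.0 = 5.14245 s
T = 5.14245 s / 0.001 = 5142 ms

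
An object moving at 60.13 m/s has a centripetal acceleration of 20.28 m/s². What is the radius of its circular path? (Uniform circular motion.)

r = v²/a_c = 60.13²/20.28 = 178.28 m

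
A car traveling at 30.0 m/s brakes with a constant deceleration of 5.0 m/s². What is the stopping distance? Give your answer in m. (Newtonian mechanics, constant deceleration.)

d = v₀² / (2a) = 30.0² / (2 × 5.0) = 900.0 / 10.0 = 90.0 m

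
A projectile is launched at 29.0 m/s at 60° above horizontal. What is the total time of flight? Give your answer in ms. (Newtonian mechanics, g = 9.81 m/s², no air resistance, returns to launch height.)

T = 2 × v₀ × sin(θ) / g = 2 × 29.0 × sin(60°) / 9.81 = 2 × 29.0 × 0.866025 / 9.81 = 5.12023 s
T = 5.12023 s / 0.001 = 5120 ms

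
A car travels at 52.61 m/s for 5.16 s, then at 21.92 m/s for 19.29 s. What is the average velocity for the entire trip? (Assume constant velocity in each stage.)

d₁ = v₁t₁ = 52.61 × 5.16 = 271.4676 m
d₂ = v₂t₂ = 21.92 × 19.29 = 422.8368 m
d_total = 694.3044 m, t_total = 24.45 s
v_avg = d_total/t_total = 694.3044/24.45 = 28.4 m/s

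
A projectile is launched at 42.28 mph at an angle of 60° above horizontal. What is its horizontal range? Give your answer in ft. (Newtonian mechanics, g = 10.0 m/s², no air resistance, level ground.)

v₀ = 42.28 mph × 0.44704 = 18.9009 m/s
R = v₀² × sin(2θ) / g = 18.9009² × sin(2 × 60°) / 10.0 = 357.244 × 0.866025 / 10.0 = 30.9382 m
R = 30.9382 m / 0.3048 = 101.5 ft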